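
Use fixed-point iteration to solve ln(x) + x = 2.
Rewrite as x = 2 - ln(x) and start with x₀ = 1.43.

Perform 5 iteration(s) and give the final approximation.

Equation: ln(x) + x = 2
Fixed-point form: x = 2 - ln(x)
x₀ = 1.43

x_1 = g(1.430000) = 1.642326
x_2 = g(1.642326) = 1.503887
x_3 = g(1.503887) = 1.591947
x_4 = g(1.591947) = 1.535042
x_5 = g(1.535042) = 1.571442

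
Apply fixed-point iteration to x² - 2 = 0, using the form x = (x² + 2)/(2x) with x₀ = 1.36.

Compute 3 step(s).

Equation: x² - 2 = 0
Fixed-point form: x = (x² + 2)/(2x)
x₀ = 1.36

x_1 = g(1.360000) = 1.415294
x_2 = g(1.415294) = 1.414214
x_3 = g(1.414214) = 1.414214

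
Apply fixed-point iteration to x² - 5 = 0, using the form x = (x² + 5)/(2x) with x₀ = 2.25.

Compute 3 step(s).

Equation: x² - 5 = 0
Fixed-point form: x = (x² + 5)/(2x)
x₀ = 2.25

x_1 = g(2.250000) = 2.236111
x_2 = g(2.236111) = 2.236068
x_3 = g(2.236068) = 2.236068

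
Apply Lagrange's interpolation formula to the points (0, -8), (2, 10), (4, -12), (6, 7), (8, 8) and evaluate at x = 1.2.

Lagrange interpolation formula:
P(x) = Σ yᵢ × Lᵢ(x)
where Lᵢ(x) = Π_{j≠i} (x - xⱼ)/(xᵢ - xⱼ)

L_0(1.2) = (1.2 - 2)/(0 - 2) × (1.2 - 4)/(0 - 4) × (1.2 - 6)/(0 - 6) × (1.2 - 8)/(0 - 8) = 0.190400
L_1(1.2) = (1.2 - 0)/(2 - 0) × (1.2 - 4)/(2 - 4) × (1.2 - 6)/(2 - 6) × (1.2 - 8)/(2 - 8) = 1.142400
L_2(1.2) = (1.2 - 0)/(4 - 0) × (1.2 - 2)/(4 - 2) × (1.2 - 6)/(4 - 6) × (1.2 - 8)/(4 - 8) = -0.489600
L_3(1.2) = (1.2 - 0)/(6 - 0) × (1.2 - 2)/(6 - 2) × (1.2 - 4)/(6 - 4) × (1.2 - 8)/(6 - 8) = 0.190400
L_4(1.2) = (1.2 - 0)/(8 - 0) × (1.2 - 2)/(8 - 2) × (1.2 - 4)/(8 - 4) × (1.2 - 6)/(8 - 6) = -0.033600

P(1.2) = (-8)×L_0(1.2) + 10×L_1(1.2) + (-12)×L_2(1.2) + 7×L_3(1.2) + 8×L_4(1.2)
P(1.2) = 16.840000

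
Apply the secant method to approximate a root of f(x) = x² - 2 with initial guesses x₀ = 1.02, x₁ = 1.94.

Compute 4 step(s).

f(x) = x² - 2
x₀ = 1.02, x₁ = 1.94

Secant formula: x_{n+1} = x_n - f(x_n)(x_n - x_{n-1})/(f(x_n) - f(x_{n-1}))

Iteration 1:
  f(1.020000) = -0.959600
  f(1.940000) = 1.763600
  x_2 = 1.940000 - 1.763600×(1.940000 - 1.020000)/(1.763600 - (-0.959600))
       = 1.344189
Iteration 2:
  f(1.940000) = 1.763600
  f(1.344189) = -0.193155
  x_3 = 1.344189 - (-0.193155)×(1.344189 - 1.940000)/(-0.193155 - 1.763600)
       = 1.403003
Iteration 3:
  f(1.344189) = -0.193155
  f(1.403003) = -0.031583
  x_4 = 1.403003 - (-0.031583)×(1.403003 - 1.344189)/(-0.031583 - (-0.193155))
       = 1.414499
Iteration 4:
  f(1.403003) = -0.031583
  f(1.414499) = 0.000808
  x_5 = 1.414499 - 0.000808×(1.414499 - 1.403003)/(0.000808 - (-0.031583))
       = 1.414212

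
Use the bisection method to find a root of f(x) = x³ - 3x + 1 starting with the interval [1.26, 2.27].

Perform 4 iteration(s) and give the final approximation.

f(x) = x³ - 3x + 1
Initial interval: [1.26, 2.27]

Iteration 1:
  c_1 = (1.260000 + 2.270000)/2 = 1.765000
  f(c_1) = f(1.765000) = 1.203372
  f(a) × f(c) < 0, new interval: [1.260000, 1.765000]
Iteration 2:
  c_2 = (1.260000 + 1.765000)/2 = 1.512500
  f(c_2) = f(1.512500) = -0.077420
  f(a) × f(c) ≥ 0, new interval: [1.512500, 1.765000]
Iteration 3:
  c_3 = (1.512500 + 1.765000)/2 = 1.638750
  f(c_3) = f(1.638750) = 0.484616
  f(a) × f(c) < 0, new interval: [1.512500, 1.638750]
Iteration 4:
  c_4 = (1.512500 + 1.638750)/2 = 1.575625
  f(c_4) = f(1.575625) = 0.184762
  f(a) × f(c) < 0, new interval: [1.512500, 1.575625]

After 4 iteration(s), the approximation is c_4 = 1.575625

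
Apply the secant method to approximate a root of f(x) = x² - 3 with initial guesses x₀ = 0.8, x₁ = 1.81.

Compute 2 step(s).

f(x) = x² - 3
x₀ = 0.8, x₁ = 1.81

Secant formula: x_{n+1} = x_n - f(x_n)(x_n - x_{n-1})/(f(x_n) - f(x_{n-1}))

Iteration 1:
  f(0.800000) = -2.360000
  f(1.810000) = 0.276100
  x_2 = 1.810000 - 0.276100×(1.810000 - 0.800000)/(0.276100 - (-2.360000))
       = 1.704215
Iteration 2:
  f(1.810000) = 0.276100
  f(1.704215) = -0.095653
  x_3 = 1.704215 - (-0.095653)×(1.704215 - 1.810000)/(-0.095653 - 0.276100)
       = 1.731433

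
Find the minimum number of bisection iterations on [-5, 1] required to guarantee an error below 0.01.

We need (b-a)/2^n ≤ 0.01
(1 - (-5))/2^n ≤ 0.01
6/2^n ≤ 0.01
2^n ≥ 600
n ≥ log₂(600) = 9.23
n ≥ 10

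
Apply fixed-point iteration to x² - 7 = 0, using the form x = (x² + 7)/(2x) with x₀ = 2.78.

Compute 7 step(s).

Equation: x² - 7 = 0
Fixed-point form: x = (x² + 7)/(2x)
x₀ = 2.78

x_1 = g(2.780000) = 2.648993
x_2 = g(2.648993) = 2.645753
x_3 = g(2.645753) = 2.645751
x_4 = g(2.645751) = 2.645751
x_5 = g(2.645751) = 2.645751
x_6 = g(2.645751) = 2.645751
x_7 = g(2.645751) = 2.645751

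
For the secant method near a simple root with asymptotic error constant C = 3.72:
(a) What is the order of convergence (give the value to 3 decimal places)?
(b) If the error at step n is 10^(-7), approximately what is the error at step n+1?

(a) Secant method has superlinear convergence with order φ = (1+√5)/2 ≈ 1.618.
    This means |e_{n+1}| ≈ C|e_n|^1.618.

(b) With |e_n| = 10^(-7) and C = 3.72:
    |e_{n+1}| ≈ 3.72 × (10^(-7))^1.618 = 3.72 × 10^(-11.33)

(a) ≈ 1.618 (golden ratio); (b) |e_{n+1}| ≈ 1.755e-11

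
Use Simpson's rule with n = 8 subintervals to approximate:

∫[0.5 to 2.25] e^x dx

f(x) = e^x
a = 0.5, b = 2.25, n = 8
h = (b - a)/n = 0.218750

Simpson's rule: (h/3)[f(x₀) + 4f(x₁) + 2f(x₂) + ... + f(xₙ)]

x_0 = 0.5000, f(x_0) = 1.648721, coefficient = 1
x_1 = 0.7188, f(x_1) = 2.051867, coefficient = 4
x_2 = 0.9375, f(x_2) = 2.553589, coefficient = 2
x_3 = 1.1562, f(x_3) = 3.177993, coefficient = 4
x_4 = 1.3750, f(x_4) = 3.955077, coefficient = 2
x_5 = 1.5938, f(x_5) = 4.922173, coefficient = 4
x_6 = 1.8125, f(x_6) = 6.125743, coefficient = 2
x_7 = 2.0312, f(x_7) = 7.623610, coefficient = 4
x_8 = 2.2500, f(x_8) = 9.487736, coefficient = 1

I ≈ (0.218750/3) × 107.507845 = 7.839114
Exact value: 7.839015
Error: 0.000099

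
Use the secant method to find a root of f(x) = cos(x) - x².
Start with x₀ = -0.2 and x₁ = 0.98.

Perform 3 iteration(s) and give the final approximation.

f(x) = cos(x) - x²
x₀ = -0.2, x₁ = 0.98

Secant formula: x_{n+1} = x_n - f(x_n)(x_n - x_{n-1})/(f(x_n) - f(x_{n-1}))

Iteration 1:
  f(-0.200000) = 0.940067
  f(0.980000) = -0.403377
  x_2 = 0.980000 - (-0.403377)×(0.980000 - (-0.200000))/(-0.403377 - 0.940067)
       = 0.625698
Iteration 2:
  f(0.980000) = -0.403377
  f(0.625698) = 0.419057
  x_3 = 0.625698 - 0.419057×(0.625698 - 0.980000)/(0.419057 - (-0.403377))
       = 0.806226
Iteration 3:
  f(0.625698) = 0.419057
  f(0.806226) = 0.042226
  x_4 = 0.806226 - 0.042226×(0.806226 - 0.625698)/(0.042226 - 0.419057)
       = 0.826455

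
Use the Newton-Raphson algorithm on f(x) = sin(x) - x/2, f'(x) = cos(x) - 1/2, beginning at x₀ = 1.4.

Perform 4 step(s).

f(x) = sin(x) - x/2
f'(x) = cos(x) - 1/2
x₀ = 1.4

Newton-Raphson formula: x_{n+1} = x_n - f(x_n)/f'(x_n)

Iteration 1:
  f(1.400000) = 0.285450
  f'(1.400000) = -0.330033
  x_1 = 1.400000 - 0.285450/(-0.330033) = 2.264913
Iteration 2:
  f(2.264913) = -0.363838
  f'(2.264913) = -1.139707
  x_2 = 2.264913 - (-0.363838)/(-1.139707) = 1.945675
Iteration 3:
  f(1.945675) = -0.042286
  f'(1.945675) = -0.866160
  x_3 = 1.945675 - (-0.042286)/(-0.866160) = 1.896856
Iteration 4:
  f(1.896856) = -0.001116
  f'(1.896856) = -0.820312
  x_4 = 1.896856 - (-0.001116)/(-0.820312) = 1.895495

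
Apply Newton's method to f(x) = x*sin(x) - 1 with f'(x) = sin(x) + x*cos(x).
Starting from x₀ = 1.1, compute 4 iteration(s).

f(x) = x*sin(x) - 1
f'(x) = sin(x) + x*cos(x)
x₀ = 1.1

Newton-Raphson formula: x_{n+1} = x_n - f(x_n)/f'(x_n)

Iteration 1:
  f(1.100000) = -0.019672
  f'(1.100000) = 1.390163
  x_1 = 1.100000 - (-0.019672)/1.390163 = 1.114151
Iteration 2:
  f(1.114151) = -0.000009
  f'(1.114151) = 1.388810
  x_2 = 1.114151 - (-0.000009)/1.388810 = 1.114157
Iteration 3:
  f(1.114157) = 0.000000
  f'(1.114157) = 1.388809
  x_3 = 1.114157 - 0.000000/1.388809 = 1.114157
Iteration 4:
  f(1.114157) = 0.000000
  f'(1.114157) = 1.388809
  x_4 = 1.114157 - 0.000000/1.388809 = 1.114157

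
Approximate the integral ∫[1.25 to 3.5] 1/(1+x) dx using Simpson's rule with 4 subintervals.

f(x) = 1/(1+x)
a = 1.25, b = 3.5, n = 4
h = (b - a)/n = 0.562500

Simpson's rule: (h/3)[f(x₀) + 4f(x₁) + 2f(x₂) + ... + f(xₙ)]

x_0 = 1.2500, f(x_0) = 0.444444, coefficient = 1
x_1 = 1.8125, f(x_1) = 0.355556, coefficient = 4
x_2 = 2.3750, f(x_2) = 0.296296, coefficient = 2
x_3 = 2.9375, f(x_3) = 0.253968, coefficient = 4
x_4 = 3.5000, f(x_4) = 0.222222, coefficient = 1

I ≈ (0.562500/3) × 3.697354 = 0.693254
Exact value: 0.693147
Error: 0.000107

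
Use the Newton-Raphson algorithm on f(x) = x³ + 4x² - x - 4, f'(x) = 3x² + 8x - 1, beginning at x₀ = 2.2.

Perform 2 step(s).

f(x) = x³ + 4x² - x - 4
f'(x) = 3x² + 8x - 1
x₀ = 2.2

Newton-Raphson formula: x_{n+1} = x_n - f(x_n)/f'(x_n)

Iteration 1:
  f(2.200000) = 23.808000
  f'(2.200000) = 31.120000
  x_1 = 2.200000 - 23.808000/31.120000 = 1.434961
Iteration 2:
  f(1.434961) = 5.756246
  f'(1.434961) = 16.657035
  x_2 = 1.434961 - 5.756246/16.657035 = 1.089387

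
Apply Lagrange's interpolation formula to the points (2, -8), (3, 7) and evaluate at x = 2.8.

Lagrange interpolation formula:
P(x) = Σ yᵢ × Lᵢ(x)
where Lᵢ(x) = Π_{j≠i} (x - xⱼ)/(xᵢ - xⱼ)

L_0(2.8) = (2.8 - 3)/(2 - 3) = 0.200000
L_1(2.8) = (2.8 - 2)/(3 - 2) = 0.800000

P(2.8) = (-8)×L_0(2.8) + 7×L_1(2.8)
P(2.8) = 4.000000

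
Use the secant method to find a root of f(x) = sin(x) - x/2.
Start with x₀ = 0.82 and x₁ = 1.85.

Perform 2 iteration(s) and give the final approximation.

f(x) = sin(x) - x/2
x₀ = 0.82, x₁ = 1.85

Secant formula: x_{n+1} = x_n - f(x_n)(x_n - x_{n-1})/(f(x_n) - f(x_{n-1}))

Iteration 1:
  f(0.820000) = 0.321146
  f(1.850000) = 0.036275
  x_2 = 1.850000 - 0.036275×(1.850000 - 0.820000)/(0.036275 - 0.321146)
       = 1.981159
Iteration 2:
  f(1.850000) = 0.036275
  f(1.981159) = -0.073604
  x_3 = 1.981159 - (-0.073604)×(1.981159 - 1.850000)/(-0.073604 - 0.036275)
       = 1.893301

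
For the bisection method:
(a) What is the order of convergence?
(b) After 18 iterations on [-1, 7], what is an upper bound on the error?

(a) Bisection has linear (order 1) convergence; the error is halved each step.

(b) Error bound = (b-a)/2^n = (7 - (-1))/2^{18}
    = 8/2^{18}

(a) 1 (linear); (b) error ≤ 3.05e-05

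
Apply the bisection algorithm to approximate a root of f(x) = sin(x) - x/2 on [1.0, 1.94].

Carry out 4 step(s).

f(x) = sin(x) - x/2
Initial interval: [1.0, 1.94]

Iteration 1:
  c_1 = (1.000000 + 1.940000)/2 = 1.470000
  f(c_1) = f(1.470000) = 0.259924
  f(a) × f(c) ≥ 0, new interval: [1.470000, 1.940000]
Iteration 2:
  c_2 = (1.470000 + 1.940000)/2 = 1.705000
  f(c_2) = f(1.705000) = 0.138508
  f(a) × f(c) ≥ 0, new interval: [1.705000, 1.940000]
Iteration 3:
  c_3 = (1.705000 + 1.940000)/2 = 1.822500
  f(c_3) = f(1.822500) = 0.057240
  f(a) × f(c) ≥ 0, new interval: [1.822500, 1.940000]
Iteration 4:
  c_4 = (1.822500 + 1.940000)/2 = 1.881250
  f(c_4) = f(1.881250) = 0.011570
  f(a) × f(c) ≥ 0, new interval: [1.881250, 1.940000]

After 4 iteration(s), the approximation is c_4 = 1.881250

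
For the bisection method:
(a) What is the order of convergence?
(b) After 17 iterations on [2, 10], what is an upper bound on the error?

(a) Bisection has linear (order 1) convergence; the error is halved each step.

(b) Error bound = (b-a)/2^n = (10 - 2)/2^{17}
    = 8/2^{17}

(a) 1 (linear); (b) error ≤ 6.10e-05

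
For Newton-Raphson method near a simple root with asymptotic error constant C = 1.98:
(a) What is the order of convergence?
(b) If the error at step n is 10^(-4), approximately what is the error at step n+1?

(a) Newton-Raphson has quadratic (order 2) convergence near simple roots.
    This means |e_{n+1}| ≈ C|e_n|².

(b) With |e_n| = 10^(-4) and C = 1.98:
    |e_{n+1}| ≈ 1.98 × (10^(-4))² = 1.98 × 10^(-8)

(a) 2 (quadratic); (b) |e_{n+1}| ≈ 1.980e-08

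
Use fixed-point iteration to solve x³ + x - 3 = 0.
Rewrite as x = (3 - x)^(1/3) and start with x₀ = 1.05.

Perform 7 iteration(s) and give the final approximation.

Equation: x³ + x - 3 = 0
Fixed-point form: x = (3 - x)^(1/3)
x₀ = 1.05

x_1 = g(1.050000) = 1.249333
x_2 = g(1.249333) = 1.205224
x_3 = g(1.205224) = 1.215262
x_4 = g(1.215262) = 1.212993
x_5 = g(1.212993) = 1.213507
x_6 = g(1.213507) = 1.213390
x_7 = g(1.213390) = 1.213417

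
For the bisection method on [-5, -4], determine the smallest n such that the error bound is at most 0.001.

We need (b-a)/2^n ≤ 0.001
(-4 - (-5))/2^n ≤ 0.001
1/2^n ≤ 0.001
2^n ≥ 1000
n ≥ log₂(1000) = 9.97
n ≥ 10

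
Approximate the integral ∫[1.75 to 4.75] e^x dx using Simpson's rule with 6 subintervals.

f(x) = e^x
a = 1.75, b = 4.75, n = 6
h = (b - a)/n = 0.500000

Simpson's rule: (h/3)[f(x₀) + 4f(x₁) + 2f(x₂) + ... + f(xₙ)]

x_0 = 1.7500, f(x_0) = 5.754603, coefficient = 1
x_1 = 2.2500, f(x_1) = 9.487736, coefficient = 4
x_2 = 2.7500, f(x_2) = 15.642632, coefficient = 2
x_3 = 3.2500, f(x_3) = 25.790340, coefficient = 4
x_4 = 3.7500, f(x_4) = 42.521082, coefficient = 2
x_5 = 4.2500, f(x_5) = 70.105412, coefficient = 4
x_6 = 4.7500, f(x_6) = 115.584285, coefficient = 1

I ≈ (0.500000/3) × 659.200267 = 109.866711
Exact value: 109.829682
Error: 0.037029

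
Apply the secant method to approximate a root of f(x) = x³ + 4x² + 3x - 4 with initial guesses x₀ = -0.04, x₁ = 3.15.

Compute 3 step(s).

f(x) = x³ + 4x² + 3x - 4
x₀ = -0.04, x₁ = 3.15

Secant formula: x_{n+1} = x_n - f(x_n)(x_n - x_{n-1})/(f(x_n) - f(x_{n-1}))

Iteration 1:
  f(-0.040000) = -4.113664
  f(3.150000) = 76.395875
  x_2 = 3.150000 - 76.395875×(3.150000 - (-0.040000))/(76.395875 - (-4.113664))
       = 0.122994
Iteration 2:
  f(3.150000) = 76.395875
  f(0.122994) = -3.568646
  x_3 = 0.122994 - (-3.568646)×(0.122994 - 3.150000)/(-3.568646 - 76.395875)
       = 0.258083
Iteration 3:
  f(0.122994) = -3.568646
  f(0.258083) = -2.942133
  x_4 = 0.258083 - (-2.942133)×(0.258083 - 0.122994)/(-2.942133 - (-3.568646))
       = 0.892466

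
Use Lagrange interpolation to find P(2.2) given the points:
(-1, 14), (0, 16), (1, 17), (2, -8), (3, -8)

Lagrange interpolation formula:
P(x) = Σ yᵢ × Lᵢ(x)
where Lᵢ(x) = Π_{j≠i} (x - xⱼ)/(xᵢ - xⱼ)

L_0(2.2) = (2.2 - 0)/(-1 - 0) × (2.2 - 1)/(-1 - 1) × (2.2 - 2)/(-1 - 2) × (2.2 - 3)/(-1 - 3) = -0.017600
L_1(2.2) = (2.2 - (-1))/(0 - (-1)) × (2.2 - 1)/(0 - 1) × (2.2 - 2)/(0 - 2) × (2.2 - 3)/(0 - 3) = 0.102400
L_2(2.2) = (2.2 - (-1))/(1 - (-1)) × (2.2 - 0)/(1 - 0) × (2.2 - 2)/(1 - 2) × (2.2 - 3)/(1 - 3) = -0.281600
L_3(2.2) = (2.2 - (-1))/(2 - (-1)) × (2.2 - 0)/(2 - 0) × (2.2 - 1)/(2 - 1) × (2.2 - 3)/(2 - 3) = 1.126400
L_4(2.2) = (2.2 - (-1))/(3 - (-1)) × (2.2 - 0)/(3 - 0) × (2.2 - 1)/(3 - 1) × (2.2 - 2)/(3 - 2) = 0.070400

P(2.2) = 14×L_0(2.2) + 16×L_1(2.2) + 17×L_2(2.2) + (-8)×L_3(2.2) + (-8)×L_4(2.2)
P(2.2) = -12.969600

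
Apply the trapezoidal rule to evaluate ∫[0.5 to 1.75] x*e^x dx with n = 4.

f(x) = x*e^x
a = 0.5, b = 1.75, n = 4
h = (b - a)/n = 0.312500

Trapezoidal rule: (h/2)[f(x₀) + 2f(x₁) + 2f(x₂) + ... + f(xₙ)]

x_0 = 0.5000, f(x_0) = 0.824361, coefficient = 1
x_1 = 0.8125, f(x_1) = 1.830997, coefficient = 2
x_2 = 1.1250, f(x_2) = 3.465244, coefficient = 2
x_3 = 1.4375, f(x_3) = 6.052101, coefficient = 2
x_4 = 1.7500, f(x_4) = 10.070555, coefficient = 1

I ≈ (0.312500/2) × 33.591599 = 5.248687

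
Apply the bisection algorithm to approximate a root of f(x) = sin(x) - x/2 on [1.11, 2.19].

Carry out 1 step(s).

f(x) = sin(x) - x/2
Initial interval: [1.11, 2.19]

Iteration 1:
  c_1 = (1.110000 + 2.190000)/2 = 1.650000
  f(c_1) = f(1.650000) = 0.171865
  f(a) × f(c) ≥ 0, new interval: [1.650000, 2.190000]

After 1 iteration(s), the approximation is c_1 = 1.650000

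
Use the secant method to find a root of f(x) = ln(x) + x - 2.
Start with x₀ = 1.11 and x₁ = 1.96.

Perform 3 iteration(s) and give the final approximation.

f(x) = ln(x) + x - 2
x₀ = 1.11, x₁ = 1.96

Secant formula: x_{n+1} = x_n - f(x_n)(x_n - x_{n-1})/(f(x_n) - f(x_{n-1}))

Iteration 1:
  f(1.110000) = -0.785640
  f(1.960000) = 0.632944
  x_2 = 1.960000 - 0.632944×(1.960000 - 1.110000)/(0.632944 - (-0.785640))
       = 1.580747
Iteration 2:
  f(1.960000) = 0.632944
  f(1.580747) = 0.038644
  x_3 = 1.580747 - 0.038644×(1.580747 - 1.960000)/(0.038644 - 0.632944)
       = 1.556086
Iteration 3:
  f(1.580747) = 0.038644
  f(1.556086) = -0.001740
  x_4 = 1.556086 - (-0.001740)×(1.556086 - 1.580747)/(-0.001740 - 0.038644)
       = 1.557149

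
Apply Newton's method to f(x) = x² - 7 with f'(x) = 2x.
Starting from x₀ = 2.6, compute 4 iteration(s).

f(x) = x² - 7
f'(x) = 2x
x₀ = 2.6

Newton-Raphson formula: x_{n+1} = x_n - f(x_n)/f'(x_n)

Iteration 1:
  f(2.600000) = -0.240000
  f'(2.600000) = 5.200000
  x_1 = 2.600000 - (-0.240000)/5.200000 = 2.646154
Iteration 2:
  f(2.646154) = 0.002130
  f'(2.646154) = 5.292308
  x_2 = 2.646154 - 0.002130/5.292308 = 2.645751
Iteration 3:
  f(2.645751) = 0.000000
  f'(2.645751) = 5.291503
  x_3 = 2.645751 - 0.000000/5.291503 = 2.645751
Iteration 4:
  f(2.645751) = 0.000000
  f'(2.645751) = 5.291503
  x_4 = 2.645751 - 0.000000/5.291503 = 2.645751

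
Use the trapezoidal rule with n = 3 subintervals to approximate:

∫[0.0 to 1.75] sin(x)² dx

f(x) = sin(x)²
a = 0.0, b = 1.75, n = 3
h = (b - a)/n = 0.583333

Trapezoidal rule: (h/2)[f(x₀) + 2f(x₁) + 2f(x₂) + ... + f(xₙ)]

x_0 = 0.0000, f(x_0) = 0.000000, coefficient = 1
x_1 = 0.5833, f(x_1) = 0.303391, coefficient = 2
x_2 = 1.1667, f(x_2) = 0.845379, coefficient = 2
x_3 = 1.7500, f(x_3) = 0.968228, coefficient = 1

I ≈ (0.583333/2) × 3.265768 = 0.952516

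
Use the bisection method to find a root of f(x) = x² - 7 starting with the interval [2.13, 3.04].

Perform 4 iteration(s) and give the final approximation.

f(x) = x² - 7
Initial interval: [2.13, 3.04]

Iteration 1:
  c_1 = (2.130000 + 3.040000)/2 = 2.585000
  f(c_1) = f(2.585000) = -0.317775
  f(a) × f(c) ≥ 0, new interval: [2.585000, 3.040000]
Iteration 2:
  c_2 = (2.585000 + 3.040000)/2 = 2.812500
  f(c_2) = f(2.812500) = 0.910156
  f(a) × f(c) < 0, new interval: [2.585000, 2.812500]
Iteration 3:
  c_3 = (2.585000 + 2.812500)/2 = 2.698750
  f(c_3) = f(2.698750) = 0.283252
  f(a) × f(c) < 0, new interval: [2.585000, 2.698750]
Iteration 4:
  c_4 = (2.585000 + 2.698750)/2 = 2.641875
  f(c_4) = f(2.641875) = -0.020496
  f(a) × f(c) ≥ 0, new interval: [2.641875, 2.698750]

After 4 iteration(s), the approximation is c_4 = 2.641875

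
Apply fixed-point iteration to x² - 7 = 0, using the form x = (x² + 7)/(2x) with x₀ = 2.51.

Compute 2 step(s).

Equation: x² - 7 = 0
Fixed-point form: x = (x² + 7)/(2x)
x₀ = 2.51

x_1 = g(2.510000) = 2.649422
x_2 = g(2.649422) = 2.645754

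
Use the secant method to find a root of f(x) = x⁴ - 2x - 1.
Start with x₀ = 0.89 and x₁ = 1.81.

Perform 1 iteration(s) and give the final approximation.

f(x) = x⁴ - 2x - 1
x₀ = 0.89, x₁ = 1.81

Secant formula: x_{n+1} = x_n - f(x_n)(x_n - x_{n-1})/(f(x_n) - f(x_{n-1}))

Iteration 1:
  f(0.890000) = -2.152578
  f(1.810000) = 6.112831
  x_2 = 1.810000 - 6.112831×(1.810000 - 0.890000)/(6.112831 - (-2.152578))
       = 1.129598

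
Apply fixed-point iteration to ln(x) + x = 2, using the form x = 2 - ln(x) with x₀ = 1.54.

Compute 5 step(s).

Equation: ln(x) + x = 2
Fixed-point form: x = 2 - ln(x)
x₀ = 1.54

x_1 = g(1.540000) = 1.568218
x_2 = g(1.568218) = 1.550060
x_3 = g(1.550060) = 1.561706
x_4 = g(1.561706) = 1.554221
x_5 = g(1.554221) = 1.559025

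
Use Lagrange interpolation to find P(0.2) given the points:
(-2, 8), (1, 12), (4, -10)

Lagrange interpolation formula:
P(x) = Σ yᵢ × Lᵢ(x)
where Lᵢ(x) = Π_{j≠i} (x - xⱼ)/(xᵢ - xⱼ)

L_0(0.2) = (0.2 - 1)/(-2 - 1) × (0.2 - 4)/(-2 - 4) = 0.168889
L_1(0.2) = (0.2 - (-2))/(1 - (-2)) × (0.2 - 4)/(1 - 4) = 0.928889
L_2(0.2) = (0.2 - (-2))/(4 - (-2)) × (0.2 - 1)/(4 - 1) = -0.097778

P(0.2) = 8×L_0(0.2) + 12×L_1(0.2) + (-10)×L_2(0.2)
P(0.2) = 13.475556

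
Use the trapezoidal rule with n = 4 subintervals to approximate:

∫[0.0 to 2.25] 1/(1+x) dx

f(x) = 1/(1+x)
a = 0.0, b = 2.25, n = 4
h = (b - a)/n = 0.562500

Trapezoidal rule: (h/2)[f(x₀) + 2f(x₁) + 2f(x₂) + ... + f(xₙ)]

x_0 = 0.0000, f(x_0) = 1.000000, coefficient = 1
x_1 = 0.5625, f(x_1) = 0.640000, coefficient = 2
x_2 = 1.1250, f(x_2) = 0.470588, coefficient = 2
x_3 = 1.6875, f(x_3) = 0.372093, coefficient = 2
x_4 = 2.2500, f(x_4) = 0.307692, coefficient = 1

I ≈ (0.562500/2) × 4.273055 = 1.201797
Exact value: 1.178655
Error: 0.023142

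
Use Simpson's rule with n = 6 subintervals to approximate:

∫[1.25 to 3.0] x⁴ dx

f(x) = x⁴
a = 1.25, b = 3.0, n = 6
h = (b - a)/n = 0.291667

Simpson's rule: (h/3)[f(x₀) + 4f(x₁) + 2f(x₂) + ... + f(xₙ)]

x_0 = 1.2500, f(x_0) = 2.441406, coefficient = 1
x_1 = 1.5417, f(x_1) = 5.648875, coefficient = 4
x_2 = 1.8333, f(x_2) = 11.297068, coefficient = 2
x_3 = 2.1250, f(x_3) = 20.390869, coefficient = 4
x_4 = 2.4167, f(x_4) = 34.108845, coefficient = 2
x_5 = 2.7083, f(x_5) = 53.803244, coefficient = 4
x_6 = 3.0000, f(x_6) = 81.000000, coefficient = 1

I ≈ (0.291667/3) × 493.625181 = 47.991337
Exact value: 47.989648
Error: 0.001689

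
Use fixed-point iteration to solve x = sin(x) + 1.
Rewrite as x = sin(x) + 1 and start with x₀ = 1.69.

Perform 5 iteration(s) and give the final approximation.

Equation: x = sin(x) + 1
Fixed-point form: x = sin(x) + 1
x₀ = 1.69

x_1 = g(1.690000) = 1.992904
x_2 = g(1.992904) = 1.912228
x_3 = g(1.912228) = 1.942276
x_4 = g(1.942276) = 1.931791
x_5 = g(1.931791) = 1.935546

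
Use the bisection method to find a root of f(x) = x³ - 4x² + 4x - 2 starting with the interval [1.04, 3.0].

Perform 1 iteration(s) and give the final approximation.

f(x) = x³ - 4x² + 4x - 2
Initial interval: [1.04, 3.0]

Iteration 1:
  c_1 = (1.040000 + 3.000000)/2 = 2.020000
  f(c_1) = f(2.020000) = -1.999192
  f(a) × f(c) ≥ 0, new interval: [2.020000, 3.000000]

After 1 iteration(s), the approximation is c_1 = 2.020000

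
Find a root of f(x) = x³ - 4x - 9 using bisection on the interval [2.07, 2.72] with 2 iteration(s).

f(x) = x³ - 4x - 9
Initial interval: [2.07, 2.72]

Iteration 1:
  c_1 = (2.070000 + 2.720000)/2 = 2.395000
  f(c_1) = f(2.395000) = -4.842220
  f(a) × f(c) ≥ 0, new interval: [2.395000, 2.720000]
Iteration 2:
  c_2 = (2.395000 + 2.720000)/2 = 2.557500
  f(c_2) = f(2.557500) = -2.501888
  f(a) × f(c) ≥ 0, new interval: [2.557500, 2.720000]

After 2 iteration(s), the approximation is c_2 = 2.557500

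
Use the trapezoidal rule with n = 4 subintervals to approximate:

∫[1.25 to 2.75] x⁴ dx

f(x) = x⁴
a = 1.25, b = 2.75, n = 4
h = (b - a)/n = 0.375000

Trapezoidal rule: (h/2)[f(x₀) + 2f(x₁) + 2f(x₂) + ... + f(xₙ)]

x_0 = 1.2500, f(x_0) = 2.441406, coefficient = 1
x_1 = 1.6250, f(x_1) = 6.972900, coefficient = 2
x_2 = 2.0000, f(x_2) = 16.000000, coefficient = 2
x_3 = 2.3750, f(x_3) = 31.816650, coefficient = 2
x_4 = 2.7500, f(x_4) = 57.191406, coefficient = 1

I ≈ (0.375000/2) × 169.211914 = 31.727234
Exact value: 30.844922
Error: 0.882312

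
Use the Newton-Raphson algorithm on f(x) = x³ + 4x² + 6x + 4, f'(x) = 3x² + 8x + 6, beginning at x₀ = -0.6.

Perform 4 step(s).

f(x) = x³ + 4x² + 6x + 4
f'(x) = 3x² + 8x + 6
x₀ = -0.6

Newton-Raphson formula: x_{n+1} = x_n - f(x_n)/f'(x_n)

Iteration 1:
  f(-0.600000) = 1.624000
  f'(-0.600000) = 2.280000
  x_1 = -0.600000 - 1.624000/2.280000 = -1.312281
Iteration 2:
  f(-1.312281) = 0.754785
  f'(-1.312281) = 0.667996
  x_2 = -1.312281 - 0.754785/0.667996 = -2.442205
Iteration 3:
  f(-2.442205) = -1.361971
  f'(-2.442205) = 4.355455
  x_3 = -2.442205 - (-1.361971)/4.355455 = -2.129500
Iteration 4:
  f(-2.129500) = -0.294713
  f'(-2.129500) = 2.568312
  x_4 = -2.129500 - (-0.294713)/2.568312 = -2.014751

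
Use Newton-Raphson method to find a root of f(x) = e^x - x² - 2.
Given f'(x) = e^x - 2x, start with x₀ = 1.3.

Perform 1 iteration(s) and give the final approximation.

f(x) = e^x - x² - 2
f'(x) = e^x - 2x
x₀ = 1.3

Newton-Raphson formula: x_{n+1} = x_n - f(x_n)/f'(x_n)

Iteration 1:
  f(1.300000) = -0.020703
  f'(1.300000) = 1.069297
  x_1 = 1.300000 - (-0.020703)/1.069297 = 1.319362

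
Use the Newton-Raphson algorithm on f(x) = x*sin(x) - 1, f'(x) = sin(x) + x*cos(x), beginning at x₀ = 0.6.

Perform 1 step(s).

f(x) = x*sin(x) - 1
f'(x) = sin(x) + x*cos(x)
x₀ = 0.6

Newton-Raphson formula: x_{n+1} = x_n - f(x_n)/f'(x_n)

Iteration 1:
  f(0.600000) = -0.661215
  f'(0.600000) = 1.059844
  x_1 = 0.600000 - (-0.661215)/1.059844 = 1.223879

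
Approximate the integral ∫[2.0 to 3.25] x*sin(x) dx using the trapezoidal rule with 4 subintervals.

f(x) = x*sin(x)
a = 2.0, b = 3.25, n = 4
h = (b - a)/n = 0.312500

Trapezoidal rule: (h/2)[f(x₀) + 2f(x₁) + 2f(x₂) + ... + f(xₙ)]

x_0 = 2.0000, f(x_0) = 1.818595, coefficient = 1
x_1 = 2.3125, f(x_1) = 1.705050, coefficient = 2
x_2 = 2.6250, f(x_2) = 1.296541, coefficient = 2
x_3 = 2.9375, f(x_3) = 0.595369, coefficient = 2
x_4 = 3.2500, f(x_4) = -0.351634, coefficient = 1

I ≈ (0.312500/2) × 8.660879 = 1.353262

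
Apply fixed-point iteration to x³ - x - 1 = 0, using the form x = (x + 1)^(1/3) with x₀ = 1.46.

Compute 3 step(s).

Equation: x³ - x - 1 = 0
Fixed-point form: x = (x + 1)^(1/3)
x₀ = 1.46

x_1 = g(1.460000) = 1.349931
x_2 = g(1.349931) = 1.329490
x_3 = g(1.329490) = 1.325624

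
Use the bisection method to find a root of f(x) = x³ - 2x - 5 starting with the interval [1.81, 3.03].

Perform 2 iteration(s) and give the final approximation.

f(x) = x³ - 2x - 5
Initial interval: [1.81, 3.03]

Iteration 1:
  c_1 = (1.810000 + 3.030000)/2 = 2.420000
  f(c_1) = f(2.420000) = 4.332488
  f(a) × f(c) < 0, new interval: [1.810000, 2.420000]
Iteration 2:
  c_2 = (1.810000 + 2.420000)/2 = 2.115000
  f(c_2) = f(2.115000) = 0.230871
  f(a) × f(c) < 0, new interval: [1.810000, 2.115000]

After 2 iteration(s), the approximation is c_2 = 2.115000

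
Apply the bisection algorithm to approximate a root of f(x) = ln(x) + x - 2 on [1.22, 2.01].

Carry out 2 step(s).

f(x) = ln(x) + x - 2
Initial interval: [1.22, 2.01]

Iteration 1:
  c_1 = (1.220000 + 2.010000)/2 = 1.615000
  f(c_1) = f(1.615000) = 0.094335
  f(a) × f(c) < 0, new interval: [1.220000, 1.615000]
Iteration 2:
  c_2 = (1.220000 + 1.615000)/2 = 1.417500
  f(c_2) = f(1.417500) = -0.233605
  f(a) × f(c) ≥ 0, new interval: [1.417500, 1.615000]

After 2 iteration(s), the approximation is c_2 = 1.417500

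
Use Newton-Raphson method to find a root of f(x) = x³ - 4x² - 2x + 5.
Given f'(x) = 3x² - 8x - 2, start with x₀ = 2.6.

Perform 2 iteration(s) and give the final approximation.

f(x) = x³ - 4x² - 2x + 5
f'(x) = 3x² - 8x - 2
x₀ = 2.6

Newton-Raphson formula: x_{n+1} = x_n - f(x_n)/f'(x_n)

Iteration 1:
  f(2.600000) = -9.664000
  f'(2.600000) = -2.520000
  x_1 = 2.600000 - (-9.664000)/(-2.520000) = -1.234921
Iteration 2:
  f(-1.234921) = -0.513564
  f'(-1.234921) = 12.454452
  x_2 = -1.234921 - (-0.513564)/12.454452 = -1.193685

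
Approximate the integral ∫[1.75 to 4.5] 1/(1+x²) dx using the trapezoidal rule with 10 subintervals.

f(x) = 1/(1+x²)
a = 1.75, b = 4.5, n = 10
h = (b - a)/n = 0.275000

Trapezoidal rule: (h/2)[f(x₀) + 2f(x₁) + 2f(x₂) + ... + f(xₙ)]

x_0 = 1.7500, f(x_0) = 0.246154, coefficient = 1
x_1 = 2.0250, f(x_1) = 0.196054, coefficient = 2
x_2 = 2.3000, f(x_2) = 0.158983, coefficient = 2
x_3 = 2.5750, f(x_3) = 0.131051, coefficient = 2
x_4 = 2.8500, f(x_4) = 0.109619, coefficient = 2
x_5 = 3.1250, f(x_5) = 0.092888, coefficient = 2
x_6 = 3.4000, f(x_6) = 0.079618, coefficient = 2
x_7 = 3.6750, f(x_7) = 0.068939, coefficient = 2
x_8 = 3.9500, f(x_8) = 0.060232, coefficient = 2
x_9 = 4.2250, f(x_9) = 0.053049, coefficient = 2
x_10 = 4.5000, f(x_10) = 0.047059, coefficient = 1

I ≈ (0.275000/2) × 2.194077 = 0.301686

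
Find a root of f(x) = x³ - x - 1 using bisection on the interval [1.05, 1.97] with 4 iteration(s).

f(x) = x³ - x - 1
Initial interval: [1.05, 1.97]

Iteration 1:
  c_1 = (1.050000 + 1.970000)/2 = 1.510000
  f(c_1) = f(1.510000) = 0.932951
  f(a) × f(c) < 0, new interval: [1.050000, 1.510000]
Iteration 2:
  c_2 = (1.050000 + 1.510000)/2 = 1.280000
  f(c_2) = f(1.280000) = -0.182848
  f(a) × f(c) ≥ 0, new interval: [1.280000, 1.510000]
Iteration 3:
  c_3 = (1.280000 + 1.510000)/2 = 1.395000
  f(c_3) = f(1.395000) = 0.319705
  f(a) × f(c) < 0, new interval: [1.280000, 1.395000]
Iteration 4:
  c_4 = (1.280000 + 1.395000)/2 = 1.337500
  f(c_4) = f(1.337500) = 0.055162
  f(a) × f(c) < 0, new interval: [1.280000, 1.337500]

After 4 iteration(s), the approximation is c_4 = 1.337500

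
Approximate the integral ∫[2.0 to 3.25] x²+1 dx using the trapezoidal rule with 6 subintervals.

f(x) = x²+1
a = 2.0, b = 3.25, n = 6
h = (b - a)/n = 0.208333

Trapezoidal rule: (h/2)[f(x₀) + 2f(x₁) + 2f(x₂) + ... + f(xₙ)]

x_0 = 2.0000, f(x_0) = 5.000000, coefficient = 1
x_1 = 2.2083, f(x_1) = 5.876736, coefficient = 2
x_2 = 2.4167, f(x_2) = 6.840278, coefficient = 2
x_3 = 2.6250, f(x_3) = 7.890625, coefficient = 2
x_4 = 2.8333, f(x_4) = 9.027778, coefficient = 2
x_5 = 3.0417, f(x_5) = 10.251736, coefficient = 2
x_6 = 3.2500, f(x_6) = 11.562500, coefficient = 1

I ≈ (0.208333/2) × 96.336806 = 10.035084
Exact value: 10.026042
Error: 0.009042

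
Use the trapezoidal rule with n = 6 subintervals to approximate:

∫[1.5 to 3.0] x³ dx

f(x) = x³
a = 1.5, b = 3.0, n = 6
h = (b - a)/n = 0.250000

Trapezoidal rule: (h/2)[f(x₀) + 2f(x₁) + 2f(x₂) + ... + f(xₙ)]

x_0 = 1.5000, f(x_0) = 3.375000, coefficient = 1
x_1 = 1.7500, f(x_1) = 5.359375, coefficient = 2
x_2 = 2.0000, f(x_2) = 8.000000, coefficient = 2
x_3 = 2.2500, f(x_3) = 11.390625, coefficient = 2
x_4 = 2.5000, f(x_4) = 15.625000, coefficient = 2
x_5 = 2.7500, f(x_5) = 20.796875, coefficient = 2
x_6 = 3.0000, f(x_6) = 27.000000, coefficient = 1

I ≈ (0.250000/2) × 152.718750 = 19.089844
Exact value: 18.984375
Error: 0.105469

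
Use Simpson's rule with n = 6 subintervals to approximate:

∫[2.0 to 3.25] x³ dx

f(x) = x³
a = 2.0, b = 3.25, n = 6
h = (b - a)/n = 0.208333

Simpson's rule: (h/3)[f(x₀) + 4f(x₁) + 2f(x₂) + ... + f(xₙ)]

x_0 = 2.0000, f(x_0) = 8.000000, coefficient = 1
x_1 = 2.2083, f(x_1) = 10.769459, coefficient = 4
x_2 = 2.4167, f(x_2) = 14.114005, coefficient = 2
x_3 = 2.6250, f(x_3) = 18.087891, coefficient = 4
x_4 = 2.8333, f(x_4) = 22.745370, coefficient = 2
x_5 = 3.0417, f(x_5) = 28.140697, coefficient = 4
x_6 = 3.2500, f(x_6) = 34.328125, coefficient = 1

I ≈ (0.208333/3) × 344.039063 = 23.891602
Exact value: 23.891602
Error: 0.000000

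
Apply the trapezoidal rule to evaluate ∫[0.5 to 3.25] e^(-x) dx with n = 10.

f(x) = e^(-x)
a = 0.5, b = 3.25, n = 10
h = (b - a)/n = 0.275000

Trapezoidal rule: (h/2)[f(x₀) + 2f(x₁) + 2f(x₂) + ... + f(xₙ)]

x_0 = 0.5000, f(x_0) = 0.606531, coefficient = 1
x_1 = 0.7750, f(x_1) = 0.460704, coefficient = 2
x_2 = 1.0500, f(x_2) = 0.349938, coefficient = 2
x_3 = 1.3250, f(x_3) = 0.265803, coefficient = 2
x_4 = 1.6000, f(x_4) = 0.201897, coefficient = 2
x_5 = 1.8750, f(x_5) = 0.153355, coefficient = 2
x_6 = 2.1500, f(x_6) = 0.116484, coefficient = 2
x_7 = 2.4250, f(x_7) = 0.088478, coefficient = 2
x_8 = 2.7000, f(x_8) = 0.067206, coefficient = 2
x_9 = 2.9750, f(x_9) = 0.051047, coefficient = 2
x_10 = 3.2500, f(x_10) = 0.038774, coefficient = 1

I ≈ (0.275000/2) × 4.155127 = 0.571330
Exact value: 0.567756
Error: 0.003574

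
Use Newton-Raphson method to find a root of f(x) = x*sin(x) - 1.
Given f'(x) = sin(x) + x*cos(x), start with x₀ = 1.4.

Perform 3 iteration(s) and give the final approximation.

f(x) = x*sin(x) - 1
f'(x) = sin(x) + x*cos(x)
x₀ = 1.4

Newton-Raphson formula: x_{n+1} = x_n - f(x_n)/f'(x_n)

Iteration 1:
  f(1.400000) = 0.379630
  f'(1.400000) = 1.223404
  x_1 = 1.400000 - 0.379630/1.223404 = 1.089694
Iteration 2:
  f(1.089694) = -0.034002
  f'(1.089694) = 1.390749
  x_2 = 1.089694 - (-0.034002)/1.390749 = 1.114143
Iteration 3:
  f(1.114143) = -0.000020
  f'(1.114143) = 1.388811
  x_3 = 1.114143 - (-0.000020)/1.388811 = 1.114157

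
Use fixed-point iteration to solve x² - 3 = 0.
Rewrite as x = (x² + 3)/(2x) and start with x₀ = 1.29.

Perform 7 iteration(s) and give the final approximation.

Equation: x² - 3 = 0
Fixed-point form: x = (x² + 3)/(2x)
x₀ = 1.29

x_1 = g(1.290000) = 1.807791
x_2 = g(1.807791) = 1.733637
x_3 = g(1.733637) = 1.732052
x_4 = g(1.732052) = 1.732051
x_5 = g(1.732051) = 1.732051
x_6 = g(1.732051) = 1.732051
x_7 = g(1.732051) = 1.732051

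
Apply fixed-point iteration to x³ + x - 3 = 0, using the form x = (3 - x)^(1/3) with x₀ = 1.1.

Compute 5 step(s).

Equation: x³ + x - 3 = 0
Fixed-point form: x = (3 - x)^(1/3)
x₀ = 1.1

x_1 = g(1.100000) = 1.238562
x_2 = g(1.238562) = 1.207691
x_3 = g(1.207691) = 1.214705
x_4 = g(1.214705) = 1.213119
x_5 = g(1.213119) = 1.213478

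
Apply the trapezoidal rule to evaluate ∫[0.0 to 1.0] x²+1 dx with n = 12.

f(x) = x²+1
a = 0.0, b = 1.0, n = 12
h = (b - a)/n = 0.083333

Trapezoidal rule: (h/2)[f(x₀) + 2f(x₁) + 2f(x₂) + ... + f(xₙ)]

x_0 = 0.0000, f(x_0) = 1.000000, coefficient = 1
x_1 = 0.0833, f(x_1) = 1.006944, coefficient = 2
x_2 = 0.1667, f(x_2) = 1.027778, coefficient = 2
x_3 = 0.2500, f(x_3) = 1.062500, coefficient = 2
x_4 = 0.3333, f(x_4) = 1.111111, coefficient = 2
x_5 = 0.4167, f(x_5) = 1.173611, coefficient = 2
x_6 = 0.5000, f(x_6) = 1.250000, coefficient = 2
x_7 = 0.5833, f(x_7) = 1.340278, coefficient = 2
x_8 = 0.6667, f(x_8) = 1.444444, coefficient = 2
x_9 = 0.7500, f(x_9) = 1.562500, coefficient = 2
x_10 = 0.8333, f(x_10) = 1.694444, coefficient = 2
x_11 = 0.9167, f(x_11) = 1.840278, coefficient = 2
x_12 = 1.0000, f(x_12) = 2.000000, coefficient = 1

I ≈ (0.083333/2) × 32.027778 = 1.334491
Exact value: 1.333333
Error: 0.001157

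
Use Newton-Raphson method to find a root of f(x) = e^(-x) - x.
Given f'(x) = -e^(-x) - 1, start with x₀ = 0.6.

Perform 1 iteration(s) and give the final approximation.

f(x) = e^(-x) - x
f'(x) = -e^(-x) - 1
x₀ = 0.6

Newton-Raphson formula: x_{n+1} = x_n - f(x_n)/f'(x_n)

Iteration 1:
  f(0.600000) = -0.051188
  f'(0.600000) = -1.548812
  x_1 = 0.600000 - (-0.051188)/(-1.548812) = 0.566950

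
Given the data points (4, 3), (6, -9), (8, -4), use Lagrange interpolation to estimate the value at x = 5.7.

Lagrange interpolation formula:
P(x) = Σ yᵢ × Lᵢ(x)
where Lᵢ(x) = Π_{j≠i} (x - xⱼ)/(xᵢ - xⱼ)

L_0(5.7) = (5.7 - 6)/(4 - 6) × (5.7 - 8)/(4 - 8) = 0.086250
L_1(5.7) = (5.7 - 4)/(6 - 4) × (5.7 - 8)/(6 - 8) = 0.977500
L_2(5.7) = (5.7 - 4)/(8 - 4) × (5.7 - 6)/(8 - 6) = -0.063750

P(5.7) = 3×L_0(5.7) + (-9)×L_1(5.7) + (-4)×L_2(5.7)
P(5.7) = -8.283750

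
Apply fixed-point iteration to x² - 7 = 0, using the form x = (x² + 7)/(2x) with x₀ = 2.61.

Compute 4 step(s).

Equation: x² - 7 = 0
Fixed-point form: x = (x² + 7)/(2x)
x₀ = 2.61

x_1 = g(2.610000) = 2.645996
x_2 = g(2.645996) = 2.645751
x_3 = g(2.645751) = 2.645751
x_4 = g(2.645751) = 2.645751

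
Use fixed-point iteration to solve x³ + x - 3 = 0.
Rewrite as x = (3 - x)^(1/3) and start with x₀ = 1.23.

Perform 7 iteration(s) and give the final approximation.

Equation: x³ + x - 3 = 0
Fixed-point form: x = (3 - x)^(1/3)
x₀ = 1.23

x_1 = g(1.230000) = 1.209645
x_2 = g(1.209645) = 1.214264
x_3 = g(1.214264) = 1.213219
x_4 = g(1.213219) = 1.213455
x_5 = g(1.213455) = 1.213402
x_6 = g(1.213402) = 1.213414
x_7 = g(1.213414) = 1.213411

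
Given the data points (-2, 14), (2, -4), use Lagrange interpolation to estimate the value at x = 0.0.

Lagrange interpolation formula:
P(x) = Σ yᵢ × Lᵢ(x)
where Lᵢ(x) = Π_{j≠i} (x - xⱼ)/(xᵢ - xⱼ)

L_0(0.0) = (0.0 - 2)/(-2 - 2) = 0.500000
L_1(0.0) = (0.0 - (-2))/(2 - (-2)) = 0.500000

P(0.0) = 14×L_0(0.0) + (-4)×L_1(0.0)
P(0.0) = 5.000000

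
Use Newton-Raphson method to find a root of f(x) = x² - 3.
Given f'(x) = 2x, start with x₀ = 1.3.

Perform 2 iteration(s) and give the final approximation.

f(x) = x² - 3
f'(x) = 2x
x₀ = 1.3

Newton-Raphson formula: x_{n+1} = x_n - f(x_n)/f'(x_n)

Iteration 1:
  f(1.300000) = -1.310000
  f'(1.300000) = 2.600000
  x_1 = 1.300000 - (-1.310000)/2.600000 = 1.803846
Iteration 2:
  f(1.803846) = 0.253861
  f'(1.803846) = 3.607692
  x_2 = 1.803846 - 0.253861/3.607692 = 1.733480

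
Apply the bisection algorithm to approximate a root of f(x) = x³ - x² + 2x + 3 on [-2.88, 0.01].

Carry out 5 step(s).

f(x) = x³ - x² + 2x + 3
Initial interval: [-2.88, 0.01]

Iteration 1:
  c_1 = (-2.880000 + 0.010000)/2 = -1.435000
  f(c_1) = f(-1.435000) = -4.884213
  f(a) × f(c) ≥ 0, new interval: [-1.435000, 0.010000]
Iteration 2:
  c_2 = (-1.435000 + 0.010000)/2 = -0.712500
  f(c_2) = f(-0.712500) = 0.705639
  f(a) × f(c) < 0, new interval: [-1.435000, -0.712500]
Iteration 3:
  c_3 = (-1.435000 + (-0.712500))/2 = -1.073750
  f(c_3) = f(-1.073750) = -1.538407
  f(a) × f(c) ≥ 0, new interval: [-1.073750, -0.712500]
Iteration 4:
  c_4 = (-1.073750 + (-0.712500))/2 = -0.893125
  f(c_4) = f(-0.893125) = -0.296343
  f(a) × f(c) ≥ 0, new interval: [-0.893125, -0.712500]
Iteration 5:
  c_5 = (-0.893125 + (-0.712500))/2 = -0.802812
  f(c_5) = f(-0.802812) = 0.232448
  f(a) × f(c) < 0, new interval: [-0.893125, -0.802812]

After 5 iteration(s), the approximation is c_5 = -0.802812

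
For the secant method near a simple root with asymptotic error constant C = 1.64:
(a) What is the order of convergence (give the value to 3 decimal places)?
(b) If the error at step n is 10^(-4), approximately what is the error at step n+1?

(a) Secant method has superlinear convergence with order φ = (1+√5)/2 ≈ 1.618.
    This means |e_{n+1}| ≈ C|e_n|^1.618.

(b) With |e_n| = 10^(-4) and C = 1.64:
    |e_{n+1}| ≈ 1.64 × (10^(-4))^1.618 = 1.64 × 10^(-6.47)

(a) ≈ 1.618 (golden ratio); (b) |e_{n+1}| ≈ 5.530e-07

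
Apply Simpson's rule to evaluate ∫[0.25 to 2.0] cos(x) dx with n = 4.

f(x) = cos(x)
a = 0.25, b = 2.0, n = 4
h = (b - a)/n = 0.437500

Simpson's rule: (h/3)[f(x₀) + 4f(x₁) + 2f(x₂) + ... + f(xₙ)]

x_0 = 0.2500, f(x_0) = 0.968912, coefficient = 1
x_1 = 0.6875, f(x_1) = 0.772835, coefficient = 4
x_2 = 1.1250, f(x_2) = 0.431177, coefficient = 2
x_3 = 1.5625, f(x_3) = 0.008296, coefficient = 4
x_4 = 2.0000, f(x_4) = -0.416147, coefficient = 1

I ≈ (0.437500/3) × 4.539643 = 0.662031
Exact value: 0.661893
Error: 0.000138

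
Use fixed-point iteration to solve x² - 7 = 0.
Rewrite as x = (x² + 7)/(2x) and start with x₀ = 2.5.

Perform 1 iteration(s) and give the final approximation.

Equation: x² - 7 = 0
Fixed-point form: x = (x² + 7)/(2x)
x₀ = 2.5

x_1 = g(2.500000) = 2.650000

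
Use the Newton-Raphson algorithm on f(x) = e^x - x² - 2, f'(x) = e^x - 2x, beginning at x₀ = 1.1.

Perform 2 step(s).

f(x) = e^x - x² - 2
f'(x) = e^x - 2x
x₀ = 1.1

Newton-Raphson formula: x_{n+1} = x_n - f(x_n)/f'(x_n)

Iteration 1:
  f(1.100000) = -0.205834
  f'(1.100000) = 0.804166
  x_1 = 1.100000 - (-0.205834)/0.804166 = 1.355960
Iteration 2:
  f(1.355960) = 0.041856
  f'(1.355960) = 1.168564
  x_2 = 1.355960 - 0.041856/1.168564 = 1.320141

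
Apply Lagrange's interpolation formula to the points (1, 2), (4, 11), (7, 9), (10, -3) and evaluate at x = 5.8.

Lagrange interpolation formula:
P(x) = Σ yᵢ × Lᵢ(x)
where Lᵢ(x) = Π_{j≠i} (x - xⱼ)/(xᵢ - xⱼ)

L_0(5.8) = (5.8 - 4)/(1 - 4) × (5.8 - 7)/(1 - 7) × (5.8 - 10)/(1 - 10) = -0.056000
L_1(5.8) = (5.8 - 1)/(4 - 1) × (5.8 - 7)/(4 - 7) × (5.8 - 10)/(4 - 10) = 0.448000
L_2(5.8) = (5.8 - 1)/(7 - 1) × (5.8 - 4)/(7 - 4) × (5.8 - 10)/(7 - 10) = 0.672000
L_3(5.8) = (5.8 - 1)/(10 - 1) × (5.8 - 4)/(10 - 4) × (5.8 - 7)/(10 - 7) = -0.064000

P(5.8) = 2×L_0(5.8) + 11×L_1(5.8) + 9×L_2(5.8) + (-3)×L_3(5.8)
P(5.8) = 11.056000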